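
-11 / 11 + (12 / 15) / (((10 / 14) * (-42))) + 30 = 2173 / 75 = 28.97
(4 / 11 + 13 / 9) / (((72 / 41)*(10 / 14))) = 51373 / 35640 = 1.44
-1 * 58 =-58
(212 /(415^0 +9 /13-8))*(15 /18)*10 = -34450 /123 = -280.08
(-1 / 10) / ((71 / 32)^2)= -512 / 25205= -0.02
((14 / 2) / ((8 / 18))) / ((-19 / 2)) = -63 / 38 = -1.66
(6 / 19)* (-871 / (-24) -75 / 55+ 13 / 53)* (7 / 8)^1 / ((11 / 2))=3445015 / 1949552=1.77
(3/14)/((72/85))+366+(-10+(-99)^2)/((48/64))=1503143/112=13420.92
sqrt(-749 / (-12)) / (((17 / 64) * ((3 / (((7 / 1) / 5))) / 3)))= 224 * sqrt(2247) / 255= 41.64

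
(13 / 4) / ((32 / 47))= 611 / 128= 4.77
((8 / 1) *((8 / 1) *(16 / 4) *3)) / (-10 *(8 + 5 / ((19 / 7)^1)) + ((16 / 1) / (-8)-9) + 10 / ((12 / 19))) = -87552 / 10669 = -8.21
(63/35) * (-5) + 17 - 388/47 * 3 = -788/47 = -16.77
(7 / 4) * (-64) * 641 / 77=-10256 / 11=-932.36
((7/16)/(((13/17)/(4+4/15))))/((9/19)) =9044/1755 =5.15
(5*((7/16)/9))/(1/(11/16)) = 385/2304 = 0.17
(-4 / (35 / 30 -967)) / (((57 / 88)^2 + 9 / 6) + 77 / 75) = 2787840 / 1983237917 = 0.00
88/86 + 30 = 1334/43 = 31.02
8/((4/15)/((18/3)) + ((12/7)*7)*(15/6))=45/169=0.27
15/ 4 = 3.75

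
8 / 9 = 0.89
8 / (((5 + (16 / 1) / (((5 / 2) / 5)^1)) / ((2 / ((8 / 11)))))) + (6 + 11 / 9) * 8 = 58.37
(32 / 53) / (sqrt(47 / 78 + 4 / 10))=32 * sqrt(152490) / 20723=0.60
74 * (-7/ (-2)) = 259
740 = 740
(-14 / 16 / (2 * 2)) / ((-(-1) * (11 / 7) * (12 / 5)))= -245 / 4224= -0.06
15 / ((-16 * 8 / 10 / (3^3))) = -31.64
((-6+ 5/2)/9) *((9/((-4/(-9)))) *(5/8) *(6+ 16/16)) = -2205/64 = -34.45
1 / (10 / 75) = 15 / 2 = 7.50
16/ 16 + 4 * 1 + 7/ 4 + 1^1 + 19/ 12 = 9.33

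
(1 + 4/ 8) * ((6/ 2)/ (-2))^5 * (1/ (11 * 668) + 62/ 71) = -9.95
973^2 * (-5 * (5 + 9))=-66271030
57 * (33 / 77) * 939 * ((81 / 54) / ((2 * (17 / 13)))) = 6262191 / 476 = 13155.86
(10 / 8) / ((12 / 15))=25 / 16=1.56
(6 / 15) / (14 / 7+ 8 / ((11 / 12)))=11 / 295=0.04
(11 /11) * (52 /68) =13 /17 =0.76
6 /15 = 2 /5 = 0.40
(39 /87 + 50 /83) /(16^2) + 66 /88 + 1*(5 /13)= 9121709 /8010496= 1.14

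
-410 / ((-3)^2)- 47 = -92.56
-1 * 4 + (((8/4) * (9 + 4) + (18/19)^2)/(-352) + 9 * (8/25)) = -1900383/1588400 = -1.20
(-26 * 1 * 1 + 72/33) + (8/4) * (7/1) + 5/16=-1673/176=-9.51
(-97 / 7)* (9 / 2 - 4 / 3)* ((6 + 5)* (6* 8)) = -162184 / 7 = -23169.14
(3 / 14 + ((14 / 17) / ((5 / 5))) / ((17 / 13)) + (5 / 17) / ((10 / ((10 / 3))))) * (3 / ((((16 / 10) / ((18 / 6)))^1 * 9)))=57175 / 97104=0.59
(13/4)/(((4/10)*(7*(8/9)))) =585/448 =1.31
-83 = -83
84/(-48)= -7/4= -1.75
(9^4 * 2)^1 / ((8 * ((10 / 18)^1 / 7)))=413343 / 20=20667.15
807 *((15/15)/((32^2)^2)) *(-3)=-2421/1048576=-0.00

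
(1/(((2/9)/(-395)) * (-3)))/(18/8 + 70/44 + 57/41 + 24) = 20.27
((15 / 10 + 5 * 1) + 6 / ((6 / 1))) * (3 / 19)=45 / 38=1.18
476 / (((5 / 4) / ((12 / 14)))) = 1632 / 5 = 326.40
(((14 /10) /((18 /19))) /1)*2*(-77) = -10241 /45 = -227.58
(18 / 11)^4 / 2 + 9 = 184257 / 14641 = 12.59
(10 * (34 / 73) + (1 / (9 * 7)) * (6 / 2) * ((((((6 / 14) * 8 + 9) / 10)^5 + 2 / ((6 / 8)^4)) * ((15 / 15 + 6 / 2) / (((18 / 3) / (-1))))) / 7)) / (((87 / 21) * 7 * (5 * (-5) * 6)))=-10113878926759009 / 9532261103242500000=-0.00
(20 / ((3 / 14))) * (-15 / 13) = -1400 / 13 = -107.69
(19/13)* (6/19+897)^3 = 4955605568649/4693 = 1055956865.26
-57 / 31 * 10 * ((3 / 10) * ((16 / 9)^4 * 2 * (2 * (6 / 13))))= -9961472 / 97929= -101.72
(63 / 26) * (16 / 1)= 504 / 13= 38.77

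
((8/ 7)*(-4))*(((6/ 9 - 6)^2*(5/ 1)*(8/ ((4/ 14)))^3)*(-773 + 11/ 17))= 1686555852800/ 153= 11023240867.97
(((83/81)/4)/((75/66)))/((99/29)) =2407/36450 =0.07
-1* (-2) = 2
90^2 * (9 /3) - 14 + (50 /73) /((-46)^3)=86282426479 /3552764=24286.00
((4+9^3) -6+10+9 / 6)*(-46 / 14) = -4853 / 2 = -2426.50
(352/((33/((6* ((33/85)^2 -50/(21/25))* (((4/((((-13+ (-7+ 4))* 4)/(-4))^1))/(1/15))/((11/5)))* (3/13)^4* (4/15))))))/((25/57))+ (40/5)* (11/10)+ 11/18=-2513059928293/1430027849250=-1.76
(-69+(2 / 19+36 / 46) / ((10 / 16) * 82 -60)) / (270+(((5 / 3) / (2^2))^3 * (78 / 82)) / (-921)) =-0.26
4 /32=1 /8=0.12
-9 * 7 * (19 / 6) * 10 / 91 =-285 / 13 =-21.92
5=5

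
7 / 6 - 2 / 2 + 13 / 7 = 85 / 42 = 2.02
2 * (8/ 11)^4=8192/ 14641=0.56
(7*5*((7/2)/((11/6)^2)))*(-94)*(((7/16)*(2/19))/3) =-241815/4598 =-52.59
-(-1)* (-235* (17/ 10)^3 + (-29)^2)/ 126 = -2.49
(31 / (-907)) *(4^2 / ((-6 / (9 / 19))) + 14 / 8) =-1147 / 68932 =-0.02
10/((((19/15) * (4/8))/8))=2400/19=126.32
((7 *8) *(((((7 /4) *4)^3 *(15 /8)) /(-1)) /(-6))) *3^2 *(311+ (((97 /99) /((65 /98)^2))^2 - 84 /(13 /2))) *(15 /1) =127295255045621719 /518382150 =245562573.95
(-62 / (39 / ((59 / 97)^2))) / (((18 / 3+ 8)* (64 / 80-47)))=0.00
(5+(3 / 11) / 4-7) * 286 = -1105 / 2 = -552.50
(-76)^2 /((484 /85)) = 122740 /121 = 1014.38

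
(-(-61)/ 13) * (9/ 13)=549/ 169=3.25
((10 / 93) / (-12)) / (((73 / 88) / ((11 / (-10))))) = 0.01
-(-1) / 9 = 1 / 9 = 0.11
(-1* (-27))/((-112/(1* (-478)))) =6453/56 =115.23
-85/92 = -0.92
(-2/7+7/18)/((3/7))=13/54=0.24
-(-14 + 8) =6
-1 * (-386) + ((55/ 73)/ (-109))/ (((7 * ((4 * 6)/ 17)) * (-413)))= 213106157303/ 552088488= 386.00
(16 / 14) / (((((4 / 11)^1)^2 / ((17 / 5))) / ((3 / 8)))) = 6171 / 560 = 11.02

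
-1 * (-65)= 65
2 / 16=0.12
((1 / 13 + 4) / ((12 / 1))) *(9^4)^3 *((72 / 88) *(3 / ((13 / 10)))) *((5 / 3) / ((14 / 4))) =1122657407511975 / 13013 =86271990126.18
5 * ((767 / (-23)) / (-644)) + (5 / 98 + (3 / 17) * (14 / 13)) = 11456563 / 22914164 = 0.50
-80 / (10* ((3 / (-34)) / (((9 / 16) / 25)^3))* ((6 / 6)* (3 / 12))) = 4131 / 1000000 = 0.00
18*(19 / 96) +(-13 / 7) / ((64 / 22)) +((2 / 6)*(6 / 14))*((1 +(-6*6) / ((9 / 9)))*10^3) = -1119345 / 224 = -4997.08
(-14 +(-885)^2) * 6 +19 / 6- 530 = 28192435 / 6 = 4698739.17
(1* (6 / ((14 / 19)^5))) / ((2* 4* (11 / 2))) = 7428297 / 11832128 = 0.63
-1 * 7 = -7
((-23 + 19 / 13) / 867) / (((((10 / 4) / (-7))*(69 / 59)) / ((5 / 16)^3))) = 361375 / 199090944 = 0.00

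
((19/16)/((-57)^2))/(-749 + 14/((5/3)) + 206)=-0.00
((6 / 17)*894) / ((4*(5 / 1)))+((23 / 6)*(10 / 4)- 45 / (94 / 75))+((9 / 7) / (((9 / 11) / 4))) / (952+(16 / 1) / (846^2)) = -13690302603851 / 1299155351340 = -10.54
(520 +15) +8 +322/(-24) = 6355/12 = 529.58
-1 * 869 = -869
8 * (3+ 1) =32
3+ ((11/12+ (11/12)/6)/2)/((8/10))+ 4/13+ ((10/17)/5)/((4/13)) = 554813/127296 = 4.36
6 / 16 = 3 / 8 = 0.38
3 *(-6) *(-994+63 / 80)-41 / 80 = 286037 / 16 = 17877.31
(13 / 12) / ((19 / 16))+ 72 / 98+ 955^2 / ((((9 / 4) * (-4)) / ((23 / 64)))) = -19528308125 / 536256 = -36416.02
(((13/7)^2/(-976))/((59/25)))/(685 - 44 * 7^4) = 4225/296153993744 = 0.00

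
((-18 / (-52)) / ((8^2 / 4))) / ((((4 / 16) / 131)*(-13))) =-1179 / 1352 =-0.87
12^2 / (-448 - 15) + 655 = 303121 / 463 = 654.69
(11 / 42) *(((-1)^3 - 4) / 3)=-55 / 126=-0.44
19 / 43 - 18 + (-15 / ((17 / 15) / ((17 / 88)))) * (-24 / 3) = 1370 / 473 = 2.90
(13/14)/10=13/140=0.09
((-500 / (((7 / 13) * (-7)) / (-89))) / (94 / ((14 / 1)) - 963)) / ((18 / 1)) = 144625 / 210861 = 0.69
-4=-4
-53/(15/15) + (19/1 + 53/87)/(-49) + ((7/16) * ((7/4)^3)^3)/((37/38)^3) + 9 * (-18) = -16126218650213731/113211468152832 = -142.44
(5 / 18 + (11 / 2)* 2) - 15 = -67 / 18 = -3.72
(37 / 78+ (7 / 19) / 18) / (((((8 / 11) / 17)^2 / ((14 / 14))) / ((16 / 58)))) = 9616475 / 128934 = 74.58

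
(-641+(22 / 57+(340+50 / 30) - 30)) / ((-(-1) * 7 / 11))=-68750 / 133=-516.92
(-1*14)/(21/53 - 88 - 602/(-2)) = -371/5655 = -0.07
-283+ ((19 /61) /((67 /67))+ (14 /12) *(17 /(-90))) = -282.91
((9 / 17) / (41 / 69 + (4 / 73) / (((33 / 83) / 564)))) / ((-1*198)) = -5037 / 147547318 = -0.00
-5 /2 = -2.50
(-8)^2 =64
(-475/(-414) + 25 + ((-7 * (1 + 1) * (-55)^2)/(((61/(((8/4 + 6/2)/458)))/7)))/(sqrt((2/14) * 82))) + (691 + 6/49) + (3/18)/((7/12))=14556331/20286- 741125 * sqrt(574)/1145458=702.05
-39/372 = -13/124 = -0.10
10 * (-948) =-9480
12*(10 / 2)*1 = 60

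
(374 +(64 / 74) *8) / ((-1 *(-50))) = 7047 / 925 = 7.62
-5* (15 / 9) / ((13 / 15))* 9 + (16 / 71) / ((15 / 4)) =-1197293 / 13845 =-86.48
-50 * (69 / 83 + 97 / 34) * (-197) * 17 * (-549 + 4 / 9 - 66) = -283216099475 / 747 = -379138018.04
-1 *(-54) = 54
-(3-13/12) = -23/12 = -1.92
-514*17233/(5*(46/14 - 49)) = 31002167/800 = 38752.71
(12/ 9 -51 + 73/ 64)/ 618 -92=-10925669/ 118656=-92.08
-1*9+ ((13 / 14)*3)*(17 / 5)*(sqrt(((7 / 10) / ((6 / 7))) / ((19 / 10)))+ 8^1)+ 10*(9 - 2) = 221*sqrt(114) / 380+ 4787 / 35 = 142.98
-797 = -797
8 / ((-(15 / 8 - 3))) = 64 / 9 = 7.11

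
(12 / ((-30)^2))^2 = 0.00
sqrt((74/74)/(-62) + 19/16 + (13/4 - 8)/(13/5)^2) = sqrt(1217959)/1612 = 0.68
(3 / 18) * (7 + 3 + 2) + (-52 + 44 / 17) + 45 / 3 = -551 / 17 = -32.41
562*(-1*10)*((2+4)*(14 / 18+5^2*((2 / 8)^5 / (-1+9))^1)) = -80884445 / 3072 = -26329.57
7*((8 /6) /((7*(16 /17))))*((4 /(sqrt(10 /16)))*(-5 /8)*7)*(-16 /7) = 68*sqrt(10) /3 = 71.68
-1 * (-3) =3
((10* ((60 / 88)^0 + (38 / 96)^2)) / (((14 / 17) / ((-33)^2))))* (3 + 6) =246685725 / 1792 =137659.44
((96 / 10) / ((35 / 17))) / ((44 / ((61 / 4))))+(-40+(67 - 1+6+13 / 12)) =801557 / 23100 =34.70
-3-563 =-566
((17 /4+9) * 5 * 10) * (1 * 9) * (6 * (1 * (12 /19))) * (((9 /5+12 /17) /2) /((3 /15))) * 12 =548645400 /323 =1698592.57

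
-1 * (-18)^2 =-324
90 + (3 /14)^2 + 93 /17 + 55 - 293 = -142.48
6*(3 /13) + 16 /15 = 478 /195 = 2.45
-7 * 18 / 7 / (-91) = 0.20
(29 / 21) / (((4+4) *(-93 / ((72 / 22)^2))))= -522 / 26257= -0.02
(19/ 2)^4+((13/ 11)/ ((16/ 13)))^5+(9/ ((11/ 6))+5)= 1377302271010249/ 168874213376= 8155.79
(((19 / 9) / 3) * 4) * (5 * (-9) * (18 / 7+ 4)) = -17480 / 21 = -832.38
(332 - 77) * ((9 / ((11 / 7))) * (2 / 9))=3570 / 11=324.55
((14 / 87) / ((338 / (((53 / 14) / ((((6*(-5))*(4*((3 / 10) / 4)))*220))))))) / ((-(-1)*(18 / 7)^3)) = -18179 / 339561668160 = -0.00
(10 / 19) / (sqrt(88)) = 5*sqrt(22) / 418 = 0.06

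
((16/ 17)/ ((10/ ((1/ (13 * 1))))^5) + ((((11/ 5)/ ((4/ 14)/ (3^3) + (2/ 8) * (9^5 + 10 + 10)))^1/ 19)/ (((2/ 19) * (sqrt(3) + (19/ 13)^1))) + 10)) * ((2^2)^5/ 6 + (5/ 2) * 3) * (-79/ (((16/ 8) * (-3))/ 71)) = 18006051063 * sqrt(3)/ 1253808580 + 16476391577841590302413251/ 9892519918246225000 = 1665565.27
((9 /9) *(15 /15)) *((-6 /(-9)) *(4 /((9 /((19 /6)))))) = 76 /81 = 0.94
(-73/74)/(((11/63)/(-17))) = 78183/814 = 96.05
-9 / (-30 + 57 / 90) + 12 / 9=4334 / 2643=1.64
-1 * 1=-1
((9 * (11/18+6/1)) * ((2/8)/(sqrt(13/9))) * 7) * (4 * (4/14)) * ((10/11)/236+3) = 297.42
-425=-425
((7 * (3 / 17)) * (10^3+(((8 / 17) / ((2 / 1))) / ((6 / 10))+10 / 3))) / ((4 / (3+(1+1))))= 895825 / 578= 1549.87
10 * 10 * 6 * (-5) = -3000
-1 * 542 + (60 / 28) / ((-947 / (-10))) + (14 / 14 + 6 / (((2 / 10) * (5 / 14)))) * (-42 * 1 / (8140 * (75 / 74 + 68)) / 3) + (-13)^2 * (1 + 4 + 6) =490454925260 / 372397333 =1317.02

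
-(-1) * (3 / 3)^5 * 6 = 6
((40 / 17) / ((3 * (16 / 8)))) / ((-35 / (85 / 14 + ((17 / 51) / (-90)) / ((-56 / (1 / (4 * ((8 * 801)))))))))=-2353017601 / 34589358720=-0.07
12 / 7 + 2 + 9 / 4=167 / 28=5.96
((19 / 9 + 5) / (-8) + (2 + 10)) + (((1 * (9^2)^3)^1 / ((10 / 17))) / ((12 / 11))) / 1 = 298142401 / 360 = 828173.34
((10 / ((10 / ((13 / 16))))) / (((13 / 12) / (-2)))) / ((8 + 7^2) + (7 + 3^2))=-0.02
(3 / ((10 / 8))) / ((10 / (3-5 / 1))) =-12 / 25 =-0.48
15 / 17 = 0.88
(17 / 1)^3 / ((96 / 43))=211259 / 96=2200.61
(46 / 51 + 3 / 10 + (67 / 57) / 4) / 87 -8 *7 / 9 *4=-24.87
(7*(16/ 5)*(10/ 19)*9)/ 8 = 252/ 19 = 13.26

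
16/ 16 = 1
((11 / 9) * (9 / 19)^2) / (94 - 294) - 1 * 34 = -2454899 / 72200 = -34.00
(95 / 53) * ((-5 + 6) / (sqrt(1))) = 1.79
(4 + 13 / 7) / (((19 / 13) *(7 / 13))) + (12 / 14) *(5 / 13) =94067 / 12103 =7.77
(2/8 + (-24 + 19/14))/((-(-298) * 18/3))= -209/16688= -0.01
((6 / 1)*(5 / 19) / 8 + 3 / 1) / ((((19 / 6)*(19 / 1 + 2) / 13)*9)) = 351 / 5054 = 0.07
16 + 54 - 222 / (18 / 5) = 25 / 3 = 8.33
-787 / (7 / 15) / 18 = -3935 / 42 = -93.69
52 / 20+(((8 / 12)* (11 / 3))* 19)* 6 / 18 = 2441 / 135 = 18.08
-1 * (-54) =54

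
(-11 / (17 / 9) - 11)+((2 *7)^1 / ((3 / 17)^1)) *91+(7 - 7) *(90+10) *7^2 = 7202.51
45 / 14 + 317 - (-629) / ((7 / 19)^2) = 485519 / 98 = 4954.28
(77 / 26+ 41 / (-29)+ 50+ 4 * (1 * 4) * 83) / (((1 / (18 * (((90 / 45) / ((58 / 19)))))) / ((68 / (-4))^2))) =51404606001 / 10933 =4701784.14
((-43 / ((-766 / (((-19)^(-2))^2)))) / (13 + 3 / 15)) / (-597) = -215 / 3933339560172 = -0.00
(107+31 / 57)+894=57088 / 57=1001.54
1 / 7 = 0.14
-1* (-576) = 576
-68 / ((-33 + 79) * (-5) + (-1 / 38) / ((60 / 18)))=25840 / 87403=0.30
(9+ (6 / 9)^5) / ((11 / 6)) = 4438 / 891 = 4.98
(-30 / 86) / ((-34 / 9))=0.09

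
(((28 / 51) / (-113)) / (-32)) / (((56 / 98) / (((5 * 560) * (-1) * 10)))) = -42875 / 5763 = -7.44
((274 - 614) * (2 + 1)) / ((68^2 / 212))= -795 / 17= -46.76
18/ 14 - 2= -5/ 7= -0.71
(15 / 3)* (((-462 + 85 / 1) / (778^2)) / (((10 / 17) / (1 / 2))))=-6409 / 2421136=-0.00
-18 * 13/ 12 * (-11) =214.50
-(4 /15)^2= -16 /225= -0.07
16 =16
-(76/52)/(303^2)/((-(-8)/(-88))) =209/1193517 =0.00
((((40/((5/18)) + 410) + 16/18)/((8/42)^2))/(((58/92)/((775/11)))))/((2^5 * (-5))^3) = -7930699/19005440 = -0.42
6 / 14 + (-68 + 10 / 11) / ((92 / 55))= -12777 / 322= -39.68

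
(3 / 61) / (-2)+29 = 3535 / 122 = 28.98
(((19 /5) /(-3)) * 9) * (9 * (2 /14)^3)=-513 /1715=-0.30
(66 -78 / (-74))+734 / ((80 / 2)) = 63199 / 740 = 85.40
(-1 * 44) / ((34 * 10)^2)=-11 / 28900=-0.00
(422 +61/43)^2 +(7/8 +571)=2660417967/14792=179855.19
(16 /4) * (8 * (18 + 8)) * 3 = 2496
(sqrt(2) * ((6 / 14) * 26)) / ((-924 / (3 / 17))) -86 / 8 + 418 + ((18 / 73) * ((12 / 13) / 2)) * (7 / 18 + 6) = 1548681 / 3796 -39 * sqrt(2) / 18326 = 407.97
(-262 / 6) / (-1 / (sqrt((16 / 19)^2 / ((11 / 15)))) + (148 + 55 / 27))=-6113445120 / 21004604327 - 3225744 * sqrt(165) / 21004604327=-0.29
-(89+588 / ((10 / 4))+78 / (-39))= -322.20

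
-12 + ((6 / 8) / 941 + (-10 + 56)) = 127979 / 3764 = 34.00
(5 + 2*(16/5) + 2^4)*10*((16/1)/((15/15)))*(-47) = -206048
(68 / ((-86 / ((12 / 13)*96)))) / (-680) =288 / 2795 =0.10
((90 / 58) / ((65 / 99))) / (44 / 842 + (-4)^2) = 375111 / 2547766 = 0.15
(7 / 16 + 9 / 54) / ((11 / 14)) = 203 / 264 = 0.77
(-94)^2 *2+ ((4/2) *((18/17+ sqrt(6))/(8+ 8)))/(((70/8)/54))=27 *sqrt(6)/35+ 10515326/595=17674.71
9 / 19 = 0.47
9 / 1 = 9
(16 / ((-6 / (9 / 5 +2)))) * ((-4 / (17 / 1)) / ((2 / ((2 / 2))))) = 304 / 255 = 1.19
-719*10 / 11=-7190 / 11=-653.64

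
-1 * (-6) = 6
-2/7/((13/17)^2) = -578/1183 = -0.49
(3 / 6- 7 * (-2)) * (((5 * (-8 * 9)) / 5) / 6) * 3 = -522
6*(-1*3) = -18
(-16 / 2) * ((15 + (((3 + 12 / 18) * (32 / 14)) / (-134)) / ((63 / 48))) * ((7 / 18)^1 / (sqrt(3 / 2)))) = -1767188 * sqrt(6) / 113967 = -37.98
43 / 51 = 0.84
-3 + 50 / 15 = 1 / 3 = 0.33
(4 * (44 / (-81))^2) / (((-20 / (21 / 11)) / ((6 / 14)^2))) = -176 / 8505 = -0.02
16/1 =16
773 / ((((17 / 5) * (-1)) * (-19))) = 3865 / 323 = 11.97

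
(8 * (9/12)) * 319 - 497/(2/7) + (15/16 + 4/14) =19681/112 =175.72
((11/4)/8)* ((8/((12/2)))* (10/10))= 11/24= 0.46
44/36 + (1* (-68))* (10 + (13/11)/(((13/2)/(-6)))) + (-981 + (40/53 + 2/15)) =-41574812/26235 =-1584.71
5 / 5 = 1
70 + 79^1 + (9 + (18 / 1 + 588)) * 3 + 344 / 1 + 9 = 2347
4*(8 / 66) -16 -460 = -15692 / 33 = -475.52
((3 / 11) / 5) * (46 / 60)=23 / 550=0.04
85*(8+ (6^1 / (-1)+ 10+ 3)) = 1275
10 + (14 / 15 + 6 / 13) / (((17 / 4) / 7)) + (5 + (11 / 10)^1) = 18.40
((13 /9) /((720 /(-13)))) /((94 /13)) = -2197 /609120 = -0.00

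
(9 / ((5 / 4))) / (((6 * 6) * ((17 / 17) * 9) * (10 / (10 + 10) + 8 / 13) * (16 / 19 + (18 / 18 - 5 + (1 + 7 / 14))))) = -988 / 82215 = -0.01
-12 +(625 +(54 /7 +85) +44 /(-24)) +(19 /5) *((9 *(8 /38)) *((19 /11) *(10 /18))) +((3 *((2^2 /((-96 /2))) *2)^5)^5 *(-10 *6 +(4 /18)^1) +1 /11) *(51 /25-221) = 350101315906368071202023 /506743559792728473600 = 690.88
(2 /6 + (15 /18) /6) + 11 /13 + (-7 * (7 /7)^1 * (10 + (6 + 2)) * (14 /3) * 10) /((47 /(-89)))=11135.79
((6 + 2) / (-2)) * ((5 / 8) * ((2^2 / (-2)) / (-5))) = -1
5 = 5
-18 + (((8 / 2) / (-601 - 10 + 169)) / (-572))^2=-18.00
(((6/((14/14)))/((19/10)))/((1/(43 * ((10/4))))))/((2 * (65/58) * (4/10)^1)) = 93525/247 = 378.64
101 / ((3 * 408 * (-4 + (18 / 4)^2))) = 101 / 19890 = 0.01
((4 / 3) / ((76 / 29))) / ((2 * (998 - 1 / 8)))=0.00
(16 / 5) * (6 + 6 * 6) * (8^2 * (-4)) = -172032 / 5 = -34406.40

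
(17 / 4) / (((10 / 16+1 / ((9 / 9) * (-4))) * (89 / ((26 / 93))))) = 884 / 24831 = 0.04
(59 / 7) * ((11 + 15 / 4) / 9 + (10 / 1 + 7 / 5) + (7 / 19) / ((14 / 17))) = 388751 / 3420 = 113.67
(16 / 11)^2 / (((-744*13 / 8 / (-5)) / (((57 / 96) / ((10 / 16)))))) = 1216 / 146289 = 0.01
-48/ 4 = -12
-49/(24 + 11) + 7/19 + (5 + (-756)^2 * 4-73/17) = 3692122034/1615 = 2286143.67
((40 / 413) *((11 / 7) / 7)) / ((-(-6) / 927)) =67980 / 20237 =3.36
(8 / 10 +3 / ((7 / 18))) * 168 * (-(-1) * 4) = 28608 / 5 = 5721.60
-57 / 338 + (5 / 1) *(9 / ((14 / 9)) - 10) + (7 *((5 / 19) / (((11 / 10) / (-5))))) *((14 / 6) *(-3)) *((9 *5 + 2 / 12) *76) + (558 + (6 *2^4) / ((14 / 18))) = 7880301599 / 39039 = 201857.16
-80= -80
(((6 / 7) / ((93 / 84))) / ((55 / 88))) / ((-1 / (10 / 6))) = -64 / 31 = -2.06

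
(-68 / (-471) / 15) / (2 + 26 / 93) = 527 / 124815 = 0.00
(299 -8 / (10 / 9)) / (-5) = -58.36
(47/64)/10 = 47/640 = 0.07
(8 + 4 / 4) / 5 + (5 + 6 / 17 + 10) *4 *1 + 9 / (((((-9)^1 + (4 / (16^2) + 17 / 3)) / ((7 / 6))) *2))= 476703 / 7735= 61.63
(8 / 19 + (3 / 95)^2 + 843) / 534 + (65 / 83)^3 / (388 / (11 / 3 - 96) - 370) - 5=-488695905667249609 / 142816641269028150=-3.42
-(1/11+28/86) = -197/473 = -0.42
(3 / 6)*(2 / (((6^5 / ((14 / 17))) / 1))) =7 / 66096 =0.00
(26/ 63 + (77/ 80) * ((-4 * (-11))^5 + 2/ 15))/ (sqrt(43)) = 2000021513377 * sqrt(43)/ 541800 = 24206382.65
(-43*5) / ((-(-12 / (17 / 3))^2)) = 62135 / 1296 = 47.94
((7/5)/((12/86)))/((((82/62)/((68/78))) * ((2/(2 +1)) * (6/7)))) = 1110389/95940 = 11.57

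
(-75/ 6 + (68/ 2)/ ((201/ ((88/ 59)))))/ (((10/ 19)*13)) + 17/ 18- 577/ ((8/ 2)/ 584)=-779248006697/ 9250020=-84242.85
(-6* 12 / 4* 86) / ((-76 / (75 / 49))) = 29025 / 931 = 31.18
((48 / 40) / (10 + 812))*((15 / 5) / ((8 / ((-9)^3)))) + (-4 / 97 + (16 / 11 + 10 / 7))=99983777 / 40930120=2.44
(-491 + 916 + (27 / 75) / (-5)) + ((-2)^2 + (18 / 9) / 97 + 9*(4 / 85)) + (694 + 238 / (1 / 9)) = 673074834 / 206125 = 3265.37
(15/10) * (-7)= -10.50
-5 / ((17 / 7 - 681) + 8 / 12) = 105 / 14236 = 0.01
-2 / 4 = -1 / 2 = -0.50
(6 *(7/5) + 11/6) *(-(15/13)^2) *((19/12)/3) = -29165/4056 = -7.19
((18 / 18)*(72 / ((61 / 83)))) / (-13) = -7.54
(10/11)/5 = 2/11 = 0.18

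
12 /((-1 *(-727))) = 12 /727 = 0.02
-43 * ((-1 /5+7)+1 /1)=-335.40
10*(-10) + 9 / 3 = -97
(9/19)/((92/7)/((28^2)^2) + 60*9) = 9680832/11036148917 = 0.00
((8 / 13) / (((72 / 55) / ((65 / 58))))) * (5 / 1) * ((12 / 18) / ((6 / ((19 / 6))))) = 26125 / 28188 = 0.93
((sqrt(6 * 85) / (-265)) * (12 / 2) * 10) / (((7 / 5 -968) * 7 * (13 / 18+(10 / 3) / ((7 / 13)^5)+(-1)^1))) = 19208 * sqrt(510) / 42110032283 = 0.00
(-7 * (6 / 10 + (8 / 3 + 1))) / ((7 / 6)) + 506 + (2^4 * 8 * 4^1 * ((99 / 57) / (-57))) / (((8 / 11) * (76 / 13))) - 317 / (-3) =59919949 / 102885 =582.40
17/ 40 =0.42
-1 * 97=-97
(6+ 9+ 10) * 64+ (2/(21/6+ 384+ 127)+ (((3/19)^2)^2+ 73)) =224350421590/134100309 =1673.00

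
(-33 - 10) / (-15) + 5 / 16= 763 / 240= 3.18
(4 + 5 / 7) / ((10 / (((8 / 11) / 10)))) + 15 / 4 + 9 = 8949 / 700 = 12.78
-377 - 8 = -385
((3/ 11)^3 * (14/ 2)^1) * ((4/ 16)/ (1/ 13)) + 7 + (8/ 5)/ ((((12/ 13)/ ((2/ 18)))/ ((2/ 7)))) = 37816973/ 5031180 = 7.52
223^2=49729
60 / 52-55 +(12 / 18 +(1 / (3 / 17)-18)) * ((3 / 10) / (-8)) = -11109 / 208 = -53.41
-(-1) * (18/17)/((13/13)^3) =18/17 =1.06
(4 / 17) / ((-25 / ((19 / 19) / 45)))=-4 / 19125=-0.00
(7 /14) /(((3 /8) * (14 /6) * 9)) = 4 /63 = 0.06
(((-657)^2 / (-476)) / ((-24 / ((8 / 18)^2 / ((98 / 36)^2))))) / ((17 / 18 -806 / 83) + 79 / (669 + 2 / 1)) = -288477933084 / 2477201158859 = -0.12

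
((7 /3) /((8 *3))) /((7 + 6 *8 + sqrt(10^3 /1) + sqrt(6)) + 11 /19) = 133 /(72 *(19 *sqrt(6) + 190 *sqrt(10) + 1056)) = 0.00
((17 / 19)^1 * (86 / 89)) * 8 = 11696 / 1691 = 6.92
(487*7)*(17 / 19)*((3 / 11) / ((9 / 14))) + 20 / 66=811532 / 627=1294.31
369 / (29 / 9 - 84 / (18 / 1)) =-255.46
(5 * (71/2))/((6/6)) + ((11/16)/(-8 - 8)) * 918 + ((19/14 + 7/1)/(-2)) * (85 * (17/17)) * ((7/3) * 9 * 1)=-937049/128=-7320.70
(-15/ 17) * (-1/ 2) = 15/ 34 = 0.44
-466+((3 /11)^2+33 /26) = -1461809 /3146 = -464.66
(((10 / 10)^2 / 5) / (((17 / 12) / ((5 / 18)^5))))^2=390625 / 7165729364544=0.00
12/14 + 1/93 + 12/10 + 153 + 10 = 537296/3255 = 165.07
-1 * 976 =-976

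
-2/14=-1/7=-0.14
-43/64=-0.67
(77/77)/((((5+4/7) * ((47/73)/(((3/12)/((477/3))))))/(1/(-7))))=-73/1165788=-0.00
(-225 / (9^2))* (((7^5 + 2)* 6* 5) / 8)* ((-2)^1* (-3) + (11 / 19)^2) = -1601757625 / 1444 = -1109250.43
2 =2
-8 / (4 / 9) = -18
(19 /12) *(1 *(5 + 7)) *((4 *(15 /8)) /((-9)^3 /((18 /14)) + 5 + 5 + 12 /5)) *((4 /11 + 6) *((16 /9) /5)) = -53200 /91509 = -0.58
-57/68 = -0.84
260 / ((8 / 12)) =390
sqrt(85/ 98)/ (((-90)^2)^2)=sqrt(170)/ 918540000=0.00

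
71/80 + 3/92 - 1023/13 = -77.77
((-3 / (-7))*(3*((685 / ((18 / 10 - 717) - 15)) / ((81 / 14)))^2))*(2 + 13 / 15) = 0.10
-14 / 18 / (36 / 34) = -119 / 162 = -0.73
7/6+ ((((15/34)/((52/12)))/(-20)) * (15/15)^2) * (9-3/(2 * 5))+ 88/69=2925053/1219920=2.40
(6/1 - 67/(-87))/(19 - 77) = -589/5046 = -0.12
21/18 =7/6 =1.17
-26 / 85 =-0.31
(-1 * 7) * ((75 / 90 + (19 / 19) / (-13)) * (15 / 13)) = -2065 / 338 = -6.11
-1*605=-605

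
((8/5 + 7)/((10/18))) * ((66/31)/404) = 12771/156550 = 0.08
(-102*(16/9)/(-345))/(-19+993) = 272/504045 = 0.00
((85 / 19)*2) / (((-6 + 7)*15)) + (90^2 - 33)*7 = 3218767 / 57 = 56469.60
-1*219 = -219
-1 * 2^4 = -16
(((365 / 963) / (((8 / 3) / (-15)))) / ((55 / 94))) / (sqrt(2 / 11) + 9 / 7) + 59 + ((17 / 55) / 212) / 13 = 840595* sqrt(22) / 3733444 + 1061963037 / 19026205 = 56.87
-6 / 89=-0.07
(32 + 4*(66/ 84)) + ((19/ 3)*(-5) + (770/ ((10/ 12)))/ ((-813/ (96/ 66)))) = 1.82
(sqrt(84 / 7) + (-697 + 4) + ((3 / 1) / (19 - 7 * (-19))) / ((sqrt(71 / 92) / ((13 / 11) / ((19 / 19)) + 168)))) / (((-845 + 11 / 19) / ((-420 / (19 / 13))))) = -45045 / 191 + 130 * sqrt(3) / 191 + 362895 * sqrt(1633) / 11336996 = -233.37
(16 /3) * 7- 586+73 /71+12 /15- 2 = -548.84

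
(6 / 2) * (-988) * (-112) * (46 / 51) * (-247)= -1257273472 / 17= -73957263.06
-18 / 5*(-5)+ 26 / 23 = 19.13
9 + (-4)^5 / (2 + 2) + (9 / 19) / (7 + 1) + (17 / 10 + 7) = -181063 / 760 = -238.24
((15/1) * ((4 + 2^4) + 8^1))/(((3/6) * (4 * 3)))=70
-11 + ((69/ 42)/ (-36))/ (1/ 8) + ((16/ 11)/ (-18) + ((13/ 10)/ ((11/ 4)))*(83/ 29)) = -338062/ 33495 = -10.09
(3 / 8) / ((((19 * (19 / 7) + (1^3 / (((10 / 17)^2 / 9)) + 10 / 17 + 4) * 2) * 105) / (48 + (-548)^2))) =490960 / 51613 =9.51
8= 8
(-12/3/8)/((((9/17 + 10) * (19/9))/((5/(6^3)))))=-85/163248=-0.00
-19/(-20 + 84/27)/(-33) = -3/88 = -0.03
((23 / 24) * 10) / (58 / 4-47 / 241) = 0.67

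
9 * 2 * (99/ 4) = 891/ 2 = 445.50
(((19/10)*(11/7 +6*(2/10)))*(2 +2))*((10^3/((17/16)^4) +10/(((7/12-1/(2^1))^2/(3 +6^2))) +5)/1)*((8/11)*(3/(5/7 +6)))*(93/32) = 489154882624821/431803570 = 1132818.06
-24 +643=619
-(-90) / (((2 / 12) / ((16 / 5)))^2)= 165888 / 5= 33177.60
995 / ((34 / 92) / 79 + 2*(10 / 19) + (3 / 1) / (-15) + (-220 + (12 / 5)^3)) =-8587596250 / 1772054287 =-4.85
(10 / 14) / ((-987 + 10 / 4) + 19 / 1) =-10 / 13517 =-0.00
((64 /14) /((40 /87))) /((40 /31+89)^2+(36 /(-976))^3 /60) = 0.00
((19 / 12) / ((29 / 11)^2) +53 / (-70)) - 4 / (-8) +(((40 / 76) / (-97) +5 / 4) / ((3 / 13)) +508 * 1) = 83547966574 / 162746115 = 513.36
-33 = -33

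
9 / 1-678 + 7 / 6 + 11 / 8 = -15995 / 24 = -666.46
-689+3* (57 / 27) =-2048 / 3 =-682.67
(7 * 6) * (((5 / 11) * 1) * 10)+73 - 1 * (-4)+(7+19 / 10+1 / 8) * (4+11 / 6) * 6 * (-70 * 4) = -969948 / 11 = -88177.09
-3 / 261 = -1 / 87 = -0.01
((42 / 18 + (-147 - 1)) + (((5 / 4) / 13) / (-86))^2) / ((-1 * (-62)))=-8739468533 / 3719773824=-2.35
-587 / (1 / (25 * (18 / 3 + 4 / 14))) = -645700 / 7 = -92242.86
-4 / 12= -1 / 3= -0.33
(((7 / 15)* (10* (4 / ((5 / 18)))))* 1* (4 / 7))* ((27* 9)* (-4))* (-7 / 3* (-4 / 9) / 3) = -64512 / 5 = -12902.40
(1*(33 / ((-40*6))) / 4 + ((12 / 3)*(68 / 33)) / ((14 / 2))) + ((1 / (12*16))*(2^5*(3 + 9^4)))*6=485295379 / 73920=6565.14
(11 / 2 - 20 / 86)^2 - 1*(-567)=4398741 / 7396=594.75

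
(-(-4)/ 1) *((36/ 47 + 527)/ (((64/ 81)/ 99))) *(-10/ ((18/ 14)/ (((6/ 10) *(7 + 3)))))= -2320631775/ 188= -12343786.04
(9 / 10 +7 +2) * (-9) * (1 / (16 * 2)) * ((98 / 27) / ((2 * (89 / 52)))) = -21021 / 7120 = -2.95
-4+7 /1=3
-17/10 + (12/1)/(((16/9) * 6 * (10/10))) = -23/40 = -0.58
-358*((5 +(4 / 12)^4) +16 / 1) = -609316 / 81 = -7522.42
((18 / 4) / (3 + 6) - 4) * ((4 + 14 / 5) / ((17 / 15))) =-21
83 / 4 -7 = 55 / 4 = 13.75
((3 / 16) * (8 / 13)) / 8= 3 / 208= 0.01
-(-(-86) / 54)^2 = -1849 / 729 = -2.54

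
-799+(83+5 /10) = -1431 /2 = -715.50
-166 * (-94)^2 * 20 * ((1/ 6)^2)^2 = -1833470/ 81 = -22635.43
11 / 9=1.22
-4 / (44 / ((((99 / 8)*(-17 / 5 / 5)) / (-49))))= -153 / 9800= -0.02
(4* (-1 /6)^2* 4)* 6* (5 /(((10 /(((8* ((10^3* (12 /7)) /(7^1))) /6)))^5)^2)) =4398046511104000000000000000000000 /239376798892836003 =18372902183694559.45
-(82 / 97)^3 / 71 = -551368 / 64799783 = -0.01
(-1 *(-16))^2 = 256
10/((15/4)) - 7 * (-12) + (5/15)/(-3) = 779/9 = 86.56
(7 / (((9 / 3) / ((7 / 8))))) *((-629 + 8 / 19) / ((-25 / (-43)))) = -8387967 / 3800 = -2207.36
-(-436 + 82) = 354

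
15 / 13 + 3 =54 / 13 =4.15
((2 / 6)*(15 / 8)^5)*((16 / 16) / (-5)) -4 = -181697 / 32768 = -5.54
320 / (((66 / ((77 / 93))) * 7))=160 / 279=0.57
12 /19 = 0.63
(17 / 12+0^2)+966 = 11609 / 12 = 967.42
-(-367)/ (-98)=-367/ 98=-3.74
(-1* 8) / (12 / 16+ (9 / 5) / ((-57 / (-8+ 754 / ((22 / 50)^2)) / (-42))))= -367840 / 237056613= -0.00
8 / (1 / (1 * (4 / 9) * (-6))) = -64 / 3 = -21.33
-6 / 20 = -3 / 10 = -0.30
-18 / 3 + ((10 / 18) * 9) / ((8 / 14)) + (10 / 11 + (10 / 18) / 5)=1493 / 396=3.77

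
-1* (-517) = 517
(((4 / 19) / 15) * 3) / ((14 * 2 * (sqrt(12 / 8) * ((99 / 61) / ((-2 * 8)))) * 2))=-488 * sqrt(6) / 197505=-0.01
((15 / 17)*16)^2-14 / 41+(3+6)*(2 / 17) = 2370100 / 11849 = 200.03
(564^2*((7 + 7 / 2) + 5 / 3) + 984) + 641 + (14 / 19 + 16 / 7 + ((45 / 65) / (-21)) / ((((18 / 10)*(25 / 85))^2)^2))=14640509764502 / 3781323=3871795.60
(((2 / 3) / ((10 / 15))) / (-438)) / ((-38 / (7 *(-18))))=-21 / 2774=-0.01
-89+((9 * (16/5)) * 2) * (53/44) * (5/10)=-2987/55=-54.31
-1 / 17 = -0.06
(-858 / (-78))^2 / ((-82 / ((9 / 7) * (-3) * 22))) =35937 / 287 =125.22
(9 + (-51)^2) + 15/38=99195/38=2610.39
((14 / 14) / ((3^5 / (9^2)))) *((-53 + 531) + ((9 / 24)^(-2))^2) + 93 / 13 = 579181 / 3159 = 183.34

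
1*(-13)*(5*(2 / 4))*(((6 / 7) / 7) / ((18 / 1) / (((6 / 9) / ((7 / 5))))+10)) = -975 / 11711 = -0.08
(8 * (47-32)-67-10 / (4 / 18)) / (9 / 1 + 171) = 2 / 45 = 0.04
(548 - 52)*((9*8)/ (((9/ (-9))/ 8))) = -285696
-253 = -253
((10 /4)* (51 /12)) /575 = 17 /920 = 0.02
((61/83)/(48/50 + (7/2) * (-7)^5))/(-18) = 1525/2197059219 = 0.00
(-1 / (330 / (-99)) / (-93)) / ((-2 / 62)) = 1 / 10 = 0.10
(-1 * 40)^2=1600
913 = 913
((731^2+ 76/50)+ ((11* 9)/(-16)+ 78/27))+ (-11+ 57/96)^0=1923696797/3600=534360.22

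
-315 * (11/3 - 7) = 1050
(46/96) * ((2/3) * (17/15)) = 391/1080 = 0.36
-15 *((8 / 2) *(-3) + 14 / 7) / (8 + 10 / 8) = 600 / 37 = 16.22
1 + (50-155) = -104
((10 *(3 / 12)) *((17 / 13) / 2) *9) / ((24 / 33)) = 8415 / 416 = 20.23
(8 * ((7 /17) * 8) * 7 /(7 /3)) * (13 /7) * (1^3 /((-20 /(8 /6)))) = -832 /85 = -9.79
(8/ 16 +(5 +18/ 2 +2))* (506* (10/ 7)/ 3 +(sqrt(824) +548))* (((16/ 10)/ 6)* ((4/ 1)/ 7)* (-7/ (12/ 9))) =-364496/ 35 - 132* sqrt(206)/ 5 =-10793.08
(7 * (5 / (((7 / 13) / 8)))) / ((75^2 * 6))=52 / 3375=0.02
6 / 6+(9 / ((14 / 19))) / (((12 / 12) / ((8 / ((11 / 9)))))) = 6233 / 77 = 80.95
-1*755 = -755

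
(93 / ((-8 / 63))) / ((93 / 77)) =-606.38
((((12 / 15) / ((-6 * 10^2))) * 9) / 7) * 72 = -108 / 875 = -0.12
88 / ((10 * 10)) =22 / 25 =0.88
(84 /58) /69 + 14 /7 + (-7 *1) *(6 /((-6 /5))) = 24693 /667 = 37.02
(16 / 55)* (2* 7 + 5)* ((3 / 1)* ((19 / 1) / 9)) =5776 / 165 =35.01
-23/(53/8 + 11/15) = -2760/883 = -3.13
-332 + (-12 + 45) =-299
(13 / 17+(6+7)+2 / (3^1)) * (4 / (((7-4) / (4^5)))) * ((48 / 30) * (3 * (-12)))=-96468992 / 85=-1134929.32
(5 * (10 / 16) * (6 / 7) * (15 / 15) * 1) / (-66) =-25 / 616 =-0.04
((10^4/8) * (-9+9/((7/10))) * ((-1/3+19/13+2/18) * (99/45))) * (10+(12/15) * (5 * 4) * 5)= 107662500/91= 1183104.40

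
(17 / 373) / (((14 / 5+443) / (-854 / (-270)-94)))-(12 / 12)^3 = -22656730 / 22448259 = -1.01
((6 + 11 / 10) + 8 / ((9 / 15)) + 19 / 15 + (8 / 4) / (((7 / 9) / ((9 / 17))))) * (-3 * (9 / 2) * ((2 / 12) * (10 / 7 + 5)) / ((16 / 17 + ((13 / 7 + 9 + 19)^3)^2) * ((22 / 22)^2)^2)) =-1779047361 / 3778290713910616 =-0.00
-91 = -91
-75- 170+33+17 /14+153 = -809 /14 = -57.79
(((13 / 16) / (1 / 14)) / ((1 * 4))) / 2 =91 / 64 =1.42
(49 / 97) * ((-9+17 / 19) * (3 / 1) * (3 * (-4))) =271656 / 1843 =147.40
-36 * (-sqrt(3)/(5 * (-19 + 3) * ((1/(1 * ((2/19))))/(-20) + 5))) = -0.17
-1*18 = -18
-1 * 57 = -57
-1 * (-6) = 6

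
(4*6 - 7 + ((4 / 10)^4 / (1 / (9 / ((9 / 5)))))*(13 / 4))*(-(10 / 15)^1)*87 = -126266 / 125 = -1010.13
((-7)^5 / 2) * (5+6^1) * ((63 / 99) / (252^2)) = -2401 / 2592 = -0.93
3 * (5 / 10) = 3 / 2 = 1.50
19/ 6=3.17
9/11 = 0.82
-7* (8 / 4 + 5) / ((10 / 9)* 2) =-441 / 20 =-22.05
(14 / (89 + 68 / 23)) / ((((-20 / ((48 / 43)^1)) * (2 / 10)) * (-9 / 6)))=2576 / 90945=0.03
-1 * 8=-8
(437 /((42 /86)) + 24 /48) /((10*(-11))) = -37603 /4620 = -8.14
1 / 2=0.50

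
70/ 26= 35/ 13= 2.69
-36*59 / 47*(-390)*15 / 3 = 4141800 / 47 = 88123.40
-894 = -894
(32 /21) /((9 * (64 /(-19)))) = -19 /378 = -0.05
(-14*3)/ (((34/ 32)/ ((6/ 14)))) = -288/ 17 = -16.94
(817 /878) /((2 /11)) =8987 /1756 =5.12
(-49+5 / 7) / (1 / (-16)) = 5408 / 7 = 772.57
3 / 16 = 0.19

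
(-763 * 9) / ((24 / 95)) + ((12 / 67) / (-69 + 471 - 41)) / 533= -2803358317209 / 103133368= -27181.87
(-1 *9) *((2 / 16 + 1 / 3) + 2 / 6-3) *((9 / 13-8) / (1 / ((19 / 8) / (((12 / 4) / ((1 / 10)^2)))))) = -19133 / 16640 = -1.15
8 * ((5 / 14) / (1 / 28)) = 80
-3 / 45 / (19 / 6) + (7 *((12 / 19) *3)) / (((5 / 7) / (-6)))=-10586 / 95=-111.43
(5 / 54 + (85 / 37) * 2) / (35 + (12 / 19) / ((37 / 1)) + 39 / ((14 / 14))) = 177935 / 2809836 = 0.06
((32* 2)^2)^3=68719476736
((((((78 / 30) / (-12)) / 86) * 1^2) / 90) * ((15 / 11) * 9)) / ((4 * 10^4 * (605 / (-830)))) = 1079 / 91572800000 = 0.00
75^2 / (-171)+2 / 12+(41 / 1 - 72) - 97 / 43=-323453 / 4902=-65.98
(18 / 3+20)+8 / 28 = 184 / 7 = 26.29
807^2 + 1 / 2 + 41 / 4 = 2605039 / 4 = 651259.75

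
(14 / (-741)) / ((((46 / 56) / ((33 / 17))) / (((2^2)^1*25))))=-431200 / 96577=-4.46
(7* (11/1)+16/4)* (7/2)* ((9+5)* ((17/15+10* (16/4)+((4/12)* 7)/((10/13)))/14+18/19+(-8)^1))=-1175769/76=-15470.64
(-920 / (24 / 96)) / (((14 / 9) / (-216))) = 3576960 / 7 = 510994.29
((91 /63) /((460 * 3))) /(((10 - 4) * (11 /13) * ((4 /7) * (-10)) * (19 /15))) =-0.00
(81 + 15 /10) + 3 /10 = 414 /5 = 82.80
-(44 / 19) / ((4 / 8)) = -88 / 19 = -4.63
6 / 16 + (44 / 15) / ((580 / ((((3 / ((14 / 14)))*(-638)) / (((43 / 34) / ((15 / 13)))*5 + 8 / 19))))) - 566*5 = -6476236193 / 2287400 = -2831.27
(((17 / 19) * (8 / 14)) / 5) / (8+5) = 68 / 8645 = 0.01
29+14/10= 152/5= 30.40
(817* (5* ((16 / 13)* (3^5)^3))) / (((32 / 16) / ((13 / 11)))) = 468922280760 / 11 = 42629298250.91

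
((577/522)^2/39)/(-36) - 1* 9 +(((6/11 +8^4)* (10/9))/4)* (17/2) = 40665926488237/4208242896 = 9663.40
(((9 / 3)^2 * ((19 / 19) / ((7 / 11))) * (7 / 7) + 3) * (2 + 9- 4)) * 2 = 240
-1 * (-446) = 446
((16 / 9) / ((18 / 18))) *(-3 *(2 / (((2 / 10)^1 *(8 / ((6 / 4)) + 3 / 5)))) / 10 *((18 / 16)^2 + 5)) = -2005 / 356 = -5.63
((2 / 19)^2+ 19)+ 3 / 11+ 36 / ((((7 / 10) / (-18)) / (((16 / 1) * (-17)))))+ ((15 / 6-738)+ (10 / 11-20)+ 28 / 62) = 432679336883 / 1723414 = 251059.43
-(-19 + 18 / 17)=305 / 17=17.94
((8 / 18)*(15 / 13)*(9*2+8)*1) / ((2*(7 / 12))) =80 / 7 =11.43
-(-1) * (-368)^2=135424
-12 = -12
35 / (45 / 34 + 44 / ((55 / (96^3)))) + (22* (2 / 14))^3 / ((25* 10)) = 640861791254 / 5158905262875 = 0.12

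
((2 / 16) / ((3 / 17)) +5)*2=137 / 12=11.42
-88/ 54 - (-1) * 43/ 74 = -2095/ 1998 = -1.05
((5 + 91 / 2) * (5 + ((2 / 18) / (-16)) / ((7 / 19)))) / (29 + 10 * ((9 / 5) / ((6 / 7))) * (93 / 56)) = 507121 / 128772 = 3.94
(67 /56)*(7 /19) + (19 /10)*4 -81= -72.96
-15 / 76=-0.20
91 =91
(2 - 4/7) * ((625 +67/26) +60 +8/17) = 1520585/1547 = 982.93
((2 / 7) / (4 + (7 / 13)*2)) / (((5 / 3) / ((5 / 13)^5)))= 625 / 2199197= 0.00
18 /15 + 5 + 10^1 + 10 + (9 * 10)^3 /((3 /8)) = 9720131 /5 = 1944026.20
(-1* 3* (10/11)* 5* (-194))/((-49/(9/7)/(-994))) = 37189800/539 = 68997.77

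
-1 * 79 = -79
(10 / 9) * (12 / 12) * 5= 50 / 9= 5.56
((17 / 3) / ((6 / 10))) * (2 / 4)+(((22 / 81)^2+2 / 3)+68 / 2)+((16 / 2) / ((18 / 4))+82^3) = 7235592053 / 13122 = 551409.24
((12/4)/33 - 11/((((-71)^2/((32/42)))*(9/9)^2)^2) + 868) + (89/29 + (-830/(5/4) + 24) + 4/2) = 833520873255034/3574889871399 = 233.16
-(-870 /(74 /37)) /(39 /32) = 4640 /13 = 356.92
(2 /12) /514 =1 /3084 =0.00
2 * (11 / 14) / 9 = 11 / 63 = 0.17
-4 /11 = -0.36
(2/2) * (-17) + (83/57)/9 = -8638/513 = -16.84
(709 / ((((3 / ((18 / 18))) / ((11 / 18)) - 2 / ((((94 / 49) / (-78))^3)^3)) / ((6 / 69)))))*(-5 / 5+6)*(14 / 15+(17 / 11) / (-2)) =42053565787782675559 / 515962282199182462743099311606580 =0.00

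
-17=-17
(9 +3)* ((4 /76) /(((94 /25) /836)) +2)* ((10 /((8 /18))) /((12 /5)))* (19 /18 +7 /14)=2397.87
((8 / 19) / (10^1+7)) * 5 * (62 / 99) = 2480 / 31977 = 0.08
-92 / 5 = -18.40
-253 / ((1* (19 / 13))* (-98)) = 3289 / 1862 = 1.77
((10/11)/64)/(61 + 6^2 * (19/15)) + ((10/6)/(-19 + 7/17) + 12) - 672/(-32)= 1463363821/44464992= 32.91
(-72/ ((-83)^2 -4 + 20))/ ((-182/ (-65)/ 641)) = -23076/ 9667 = -2.39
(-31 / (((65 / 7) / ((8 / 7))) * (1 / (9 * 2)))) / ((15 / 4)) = -5952 / 325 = -18.31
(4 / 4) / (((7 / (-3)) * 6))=-1 / 14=-0.07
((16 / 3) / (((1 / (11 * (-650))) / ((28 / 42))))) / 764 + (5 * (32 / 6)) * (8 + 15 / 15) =355360 / 1719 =206.72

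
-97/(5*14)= -97/70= -1.39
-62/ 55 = -1.13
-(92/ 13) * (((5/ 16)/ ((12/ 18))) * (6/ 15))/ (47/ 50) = -1725/ 1222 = -1.41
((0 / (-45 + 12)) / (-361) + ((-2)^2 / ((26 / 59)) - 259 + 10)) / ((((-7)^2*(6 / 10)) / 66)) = -343090 / 637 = -538.60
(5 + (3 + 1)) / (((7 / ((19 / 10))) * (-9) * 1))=-19 / 70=-0.27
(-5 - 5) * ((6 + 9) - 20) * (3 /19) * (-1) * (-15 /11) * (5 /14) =3.84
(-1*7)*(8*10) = -560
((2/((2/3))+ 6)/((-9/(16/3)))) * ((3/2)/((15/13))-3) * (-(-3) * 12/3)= 108.80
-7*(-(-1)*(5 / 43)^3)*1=-875 / 79507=-0.01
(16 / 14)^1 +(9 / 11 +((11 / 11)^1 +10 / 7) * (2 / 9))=1733 / 693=2.50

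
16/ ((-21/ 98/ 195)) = -14560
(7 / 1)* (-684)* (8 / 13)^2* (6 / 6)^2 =-306432 / 169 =-1813.21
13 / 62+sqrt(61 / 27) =13 / 62+sqrt(183) / 9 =1.71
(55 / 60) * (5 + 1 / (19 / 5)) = 275 / 57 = 4.82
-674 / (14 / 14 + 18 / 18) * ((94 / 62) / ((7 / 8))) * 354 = -44856048 / 217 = -206709.90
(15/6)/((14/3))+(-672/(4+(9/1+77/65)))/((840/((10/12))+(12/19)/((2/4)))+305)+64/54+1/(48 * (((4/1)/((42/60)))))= 2351144176631/1392446885760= 1.69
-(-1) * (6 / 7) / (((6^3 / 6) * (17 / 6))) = 1 / 119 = 0.01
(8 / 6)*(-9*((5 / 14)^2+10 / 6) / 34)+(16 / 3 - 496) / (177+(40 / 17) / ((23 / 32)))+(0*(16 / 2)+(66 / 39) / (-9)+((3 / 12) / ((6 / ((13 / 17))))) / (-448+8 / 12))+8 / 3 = -64643431157807 / 73753458931152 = -0.88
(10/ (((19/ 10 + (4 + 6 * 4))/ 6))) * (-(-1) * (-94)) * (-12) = 676800/ 299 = 2263.55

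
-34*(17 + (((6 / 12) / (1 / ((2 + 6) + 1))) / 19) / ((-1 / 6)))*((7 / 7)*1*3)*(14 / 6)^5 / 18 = -84572824 / 13851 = -6105.90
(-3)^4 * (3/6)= 40.50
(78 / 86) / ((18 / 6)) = 13 / 43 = 0.30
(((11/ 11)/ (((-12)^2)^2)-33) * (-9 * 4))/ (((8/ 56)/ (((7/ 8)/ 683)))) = 33530063/ 3147264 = 10.65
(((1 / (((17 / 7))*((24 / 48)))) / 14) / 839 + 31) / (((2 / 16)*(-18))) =-1768616 / 128367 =-13.78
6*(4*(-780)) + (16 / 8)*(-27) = -18774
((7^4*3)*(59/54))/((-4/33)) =-1558249/24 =-64927.04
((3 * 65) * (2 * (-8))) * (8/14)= -12480/7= -1782.86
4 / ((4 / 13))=13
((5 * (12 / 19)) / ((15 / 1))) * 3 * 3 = 1.89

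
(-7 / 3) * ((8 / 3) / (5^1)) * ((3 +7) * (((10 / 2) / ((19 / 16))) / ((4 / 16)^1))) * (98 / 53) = -387.54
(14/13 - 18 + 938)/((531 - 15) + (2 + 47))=1.63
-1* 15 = -15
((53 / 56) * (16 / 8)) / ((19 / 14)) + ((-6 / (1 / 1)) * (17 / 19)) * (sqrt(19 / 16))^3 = 53 / 38 - 51 * sqrt(19) / 32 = -5.55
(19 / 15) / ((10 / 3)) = 19 / 50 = 0.38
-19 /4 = -4.75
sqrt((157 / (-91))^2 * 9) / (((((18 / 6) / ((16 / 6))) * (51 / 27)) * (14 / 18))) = 3.13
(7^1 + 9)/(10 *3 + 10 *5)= 1/5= 0.20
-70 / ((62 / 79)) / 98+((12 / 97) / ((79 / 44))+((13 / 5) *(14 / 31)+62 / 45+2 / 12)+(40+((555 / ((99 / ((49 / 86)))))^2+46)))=1313602015669439 / 13393168774524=98.08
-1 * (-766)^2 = -586756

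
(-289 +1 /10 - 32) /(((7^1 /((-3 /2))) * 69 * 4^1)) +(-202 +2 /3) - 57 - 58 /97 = -969561301 /3748080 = -258.68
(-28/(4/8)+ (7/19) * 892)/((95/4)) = 11.48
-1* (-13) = 13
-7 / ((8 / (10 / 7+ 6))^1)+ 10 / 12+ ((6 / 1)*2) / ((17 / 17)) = 19 / 3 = 6.33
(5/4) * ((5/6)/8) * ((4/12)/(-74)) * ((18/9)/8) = -25/170496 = -0.00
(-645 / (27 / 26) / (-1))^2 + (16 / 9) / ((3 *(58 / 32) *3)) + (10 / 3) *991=304651562 / 783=389082.45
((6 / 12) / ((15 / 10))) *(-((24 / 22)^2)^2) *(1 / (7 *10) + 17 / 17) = -245376 / 512435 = -0.48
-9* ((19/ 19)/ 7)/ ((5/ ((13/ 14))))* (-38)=2223/ 245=9.07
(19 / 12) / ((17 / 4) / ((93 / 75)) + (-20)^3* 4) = -589 / 11902725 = -0.00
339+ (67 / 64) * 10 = 11183 / 32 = 349.47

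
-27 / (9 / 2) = -6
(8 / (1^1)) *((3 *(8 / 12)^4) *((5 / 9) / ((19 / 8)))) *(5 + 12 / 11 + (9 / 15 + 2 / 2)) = 48128 / 5643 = 8.53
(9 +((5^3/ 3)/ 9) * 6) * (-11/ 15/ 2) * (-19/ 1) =69179/ 270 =256.22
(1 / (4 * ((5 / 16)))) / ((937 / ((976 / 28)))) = 976 / 32795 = 0.03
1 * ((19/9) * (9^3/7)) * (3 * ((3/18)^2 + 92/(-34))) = -840807/476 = -1766.40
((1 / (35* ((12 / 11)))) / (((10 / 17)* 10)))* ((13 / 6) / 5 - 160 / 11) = -79169 / 1260000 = -0.06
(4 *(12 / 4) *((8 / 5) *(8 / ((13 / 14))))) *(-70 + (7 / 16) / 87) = -21824992 / 1885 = -11578.25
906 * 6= 5436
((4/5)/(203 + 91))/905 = 2/665175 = 0.00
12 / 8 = 3 / 2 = 1.50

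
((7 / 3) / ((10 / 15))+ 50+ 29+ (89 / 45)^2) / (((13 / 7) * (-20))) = -2449769 / 1053000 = -2.33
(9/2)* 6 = 27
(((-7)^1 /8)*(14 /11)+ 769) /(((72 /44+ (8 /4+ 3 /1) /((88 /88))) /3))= 101361 /292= 347.13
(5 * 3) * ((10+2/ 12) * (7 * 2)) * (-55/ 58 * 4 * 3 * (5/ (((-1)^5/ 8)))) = 28182000/ 29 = 971793.10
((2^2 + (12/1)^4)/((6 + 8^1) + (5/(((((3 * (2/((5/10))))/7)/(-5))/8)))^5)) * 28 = -0.00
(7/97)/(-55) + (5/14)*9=239977/74690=3.21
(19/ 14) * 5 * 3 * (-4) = -570/ 7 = -81.43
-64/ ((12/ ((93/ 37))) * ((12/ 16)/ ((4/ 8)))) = -992/ 111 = -8.94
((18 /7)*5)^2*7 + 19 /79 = 640033 /553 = 1157.38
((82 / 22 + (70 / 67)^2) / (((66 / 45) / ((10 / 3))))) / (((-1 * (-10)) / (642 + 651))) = 1538340285 / 1086338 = 1416.08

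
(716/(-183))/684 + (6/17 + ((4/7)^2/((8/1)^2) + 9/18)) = 88870259/104268276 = 0.85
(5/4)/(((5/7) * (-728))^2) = 1/216320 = 0.00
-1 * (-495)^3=121287375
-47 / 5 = -9.40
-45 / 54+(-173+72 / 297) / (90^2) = -228451 / 267300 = -0.85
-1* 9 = -9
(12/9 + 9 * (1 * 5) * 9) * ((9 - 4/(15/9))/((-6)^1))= -13409/30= -446.97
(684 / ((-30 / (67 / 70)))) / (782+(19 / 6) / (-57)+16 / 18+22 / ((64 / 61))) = -366624 / 13503875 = -0.03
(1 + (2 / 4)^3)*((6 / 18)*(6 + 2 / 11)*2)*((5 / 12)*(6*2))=255 / 11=23.18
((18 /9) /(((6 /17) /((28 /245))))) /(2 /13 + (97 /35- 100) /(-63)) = 18564 /48649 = 0.38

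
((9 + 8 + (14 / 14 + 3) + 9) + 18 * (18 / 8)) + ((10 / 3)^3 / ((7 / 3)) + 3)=11261 / 126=89.37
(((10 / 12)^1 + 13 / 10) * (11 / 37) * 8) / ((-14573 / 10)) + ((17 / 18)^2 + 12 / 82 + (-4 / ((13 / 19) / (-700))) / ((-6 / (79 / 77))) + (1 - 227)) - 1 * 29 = -75144746726953 / 78790206924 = -953.73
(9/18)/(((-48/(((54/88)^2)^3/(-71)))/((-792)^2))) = 10460353203/2128918528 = 4.91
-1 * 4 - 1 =-5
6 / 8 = 0.75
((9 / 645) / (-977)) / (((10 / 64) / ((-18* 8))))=13824 / 1050275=0.01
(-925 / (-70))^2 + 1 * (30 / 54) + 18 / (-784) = 617929 / 3528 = 175.15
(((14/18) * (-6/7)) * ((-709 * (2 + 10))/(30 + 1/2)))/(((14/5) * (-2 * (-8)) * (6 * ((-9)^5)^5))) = -3545/3678509288933052664858755876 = -0.00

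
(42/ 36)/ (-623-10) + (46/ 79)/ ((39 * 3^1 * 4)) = -1168/ 1950273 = -0.00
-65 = -65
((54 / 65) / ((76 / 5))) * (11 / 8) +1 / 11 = 7219 / 43472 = 0.17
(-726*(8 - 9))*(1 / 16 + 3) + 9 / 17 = 302451 / 136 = 2223.90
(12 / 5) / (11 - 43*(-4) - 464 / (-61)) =732 / 58135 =0.01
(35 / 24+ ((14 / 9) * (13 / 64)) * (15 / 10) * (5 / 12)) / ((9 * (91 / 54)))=545 / 4992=0.11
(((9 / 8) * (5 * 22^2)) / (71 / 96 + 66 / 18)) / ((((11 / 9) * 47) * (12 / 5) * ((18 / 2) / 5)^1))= 5500 / 2209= 2.49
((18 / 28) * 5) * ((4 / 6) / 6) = 5 / 14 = 0.36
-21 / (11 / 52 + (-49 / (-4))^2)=-1456 / 10419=-0.14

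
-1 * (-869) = 869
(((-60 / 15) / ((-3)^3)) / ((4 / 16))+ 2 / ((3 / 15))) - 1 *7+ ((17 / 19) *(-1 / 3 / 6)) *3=3533 / 1026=3.44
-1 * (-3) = 3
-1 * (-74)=74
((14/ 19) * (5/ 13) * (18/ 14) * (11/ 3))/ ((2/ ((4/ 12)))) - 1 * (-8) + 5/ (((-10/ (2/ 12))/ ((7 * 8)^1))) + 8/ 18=4.00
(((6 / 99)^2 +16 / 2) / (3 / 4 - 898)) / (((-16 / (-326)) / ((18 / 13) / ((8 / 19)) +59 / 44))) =-470254348 / 558904203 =-0.84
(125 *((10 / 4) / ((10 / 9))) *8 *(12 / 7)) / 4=6750 / 7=964.29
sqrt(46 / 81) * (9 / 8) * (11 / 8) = 11 * sqrt(46) / 64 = 1.17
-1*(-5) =5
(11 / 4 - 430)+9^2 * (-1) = -2033 / 4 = -508.25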